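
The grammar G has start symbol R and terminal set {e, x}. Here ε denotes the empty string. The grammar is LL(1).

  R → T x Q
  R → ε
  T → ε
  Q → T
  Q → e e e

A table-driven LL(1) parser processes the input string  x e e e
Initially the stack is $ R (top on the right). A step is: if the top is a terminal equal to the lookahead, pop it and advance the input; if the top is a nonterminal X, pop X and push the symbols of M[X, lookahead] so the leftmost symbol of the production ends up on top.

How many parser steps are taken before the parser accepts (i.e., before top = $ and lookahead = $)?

7

     Stack    Input      Action
  1  $ R      x e e e $  expand R → T x Q
  2  $ Q x T  x e e e $  expand T → ε
  3  $ Q x    x e e e $  match x
  4  $ Q      e e e $    expand Q → e e e
  5  $ e e e  e e e $    match e
  6  $ e e    e e $      match e
  7  $ e      e $        match e
Accept reached after 7 steps.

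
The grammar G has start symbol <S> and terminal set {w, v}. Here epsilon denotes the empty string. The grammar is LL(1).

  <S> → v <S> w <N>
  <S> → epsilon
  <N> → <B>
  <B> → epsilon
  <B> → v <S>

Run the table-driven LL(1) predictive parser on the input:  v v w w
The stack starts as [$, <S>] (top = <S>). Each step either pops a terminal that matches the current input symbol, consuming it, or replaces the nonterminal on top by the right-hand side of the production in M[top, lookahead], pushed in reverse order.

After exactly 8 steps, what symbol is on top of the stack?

w

step 1: stack=$ <S>  input=v v w w $  — expand <S> → v <S> w <N>
step 2: stack=$ <N> w <S> v  input=v v w w $  — match v
step 3: stack=$ <N> w <S>  input=v w w $  — expand <S> → v <S> w <N>
step 4: stack=$ <N> w <N> w <S> v  input=v w w $  — match v
step 5: stack=$ <N> w <N> w <S>  input=w w $  — expand <S> → epsilon
step 6: stack=$ <N> w <N> w  input=w w $  — match w
step 7: stack=$ <N> w <N>  input=w $  — expand <N> → <B>
step 8: stack=$ <N> w <B>  input=w $  — expand <B> → epsilon
Stack after step 8: $ <N> w (top = w).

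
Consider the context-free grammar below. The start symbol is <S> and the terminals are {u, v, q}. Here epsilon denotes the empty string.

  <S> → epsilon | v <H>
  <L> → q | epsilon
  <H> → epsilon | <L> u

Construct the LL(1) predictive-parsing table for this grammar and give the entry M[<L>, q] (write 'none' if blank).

<L> → q

FIRST(<S>) = {epsilon, v}
FIRST(<L>) = {epsilon, q}
FIRST(<H>) = {epsilon, q, u}  (via <L> u)
FOLLOW(<S>) includes $ since <S> is the start symbol.
FOLLOW(<L>): in <H>→<L> u, <L> is followed by u with FIRST {u}. Thus FOLLOW(<L>) = {u}.
For <L> → q: FIRST(q) = {q}, so it goes in M[<L>, t] for t ∈ {q}.
For <L> → epsilon: FIRST(epsilon) = {epsilon}, so it goes in M[<L>, t] for t ∈ {}; since epsilon ∈ FIRST, also for every t ∈ FOLLOW(<L>) = {u}.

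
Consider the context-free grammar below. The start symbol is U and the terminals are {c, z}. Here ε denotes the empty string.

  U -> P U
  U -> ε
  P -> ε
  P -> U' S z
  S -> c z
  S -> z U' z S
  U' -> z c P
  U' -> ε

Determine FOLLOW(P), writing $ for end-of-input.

{$, c, z}

FIRST(S) = {c, z}
FIRST(U') = {ε, z}
FIRST(P) = {ε, c, z}  (via U' S z)
FIRST(U) = {ε, c, z}  (via P U)
FOLLOW(U) includes $ since U is the start symbol.
FOLLOW(U): in U->P U, the suffix after U is empty (adds nothing new). Thus FOLLOW(U) = {$}.
FOLLOW(S): in P->U' S z, S is followed by z with FIRST {z}; in S->z U' z S, the suffix after S is empty (adds nothing new). Thus FOLLOW(S) = {z}.
FOLLOW(U'): in P->U' S z, U' is followed by S z with FIRST {c, z}; in S->z U' z S, U' is followed by z S with FIRST {z}. Thus FOLLOW(U') = {c, z}.
FOLLOW(P): in U->P U, P is followed by U with FIRST {ε, c, z}; in U->P U, the suffix after P is nullable, so FOLLOW(P) ⊇ FOLLOW(U) = {$}; in U'->z c P, the suffix after P is empty, so FOLLOW(P) ⊇ FOLLOW(U') = {c, z}. Thus FOLLOW(P) = {$, c, z}.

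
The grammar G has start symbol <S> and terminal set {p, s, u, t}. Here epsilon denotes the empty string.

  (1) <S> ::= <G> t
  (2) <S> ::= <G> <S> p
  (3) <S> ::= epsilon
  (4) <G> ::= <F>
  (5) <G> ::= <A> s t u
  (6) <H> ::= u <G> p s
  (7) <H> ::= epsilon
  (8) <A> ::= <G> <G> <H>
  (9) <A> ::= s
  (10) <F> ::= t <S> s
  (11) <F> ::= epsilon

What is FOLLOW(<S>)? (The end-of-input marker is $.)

FIRST(<H>) = {epsilon, u}
FIRST(<F>) = {epsilon, t}
FIRST(<S>) = {epsilon, p, s, t, u}  (via <G> t, <G> <S> p)
FIRST(<G>) = {epsilon, s, t, u}  (via <F>, <A> s t u)
FIRST(<A>) = {epsilon, s, t, u}  (via <G> <G> <H>)
FOLLOW(<S>) includes $ since <S> is the start symbol.
FOLLOW(<S>): in <S>::=<G> <S> p, <S> is followed by p with FIRST {p}; in <F>::=t <S> s, <S> is followed by s with FIRST {s}. Thus FOLLOW(<S>) = {$, p, s}.
FOLLOW(<A>): in <G>::=<A> s t u, <A> is followed by s t u with FIRST {s}. Thus FOLLOW(<A>) = {s}.
FOLLOW(<G>): in <S>::=<G> t, <G> is followed by t with FIRST {t}; in <S>::=<G> <S> p, <G> is followed by <S> p with FIRST {p, s, t, u}; in <H>::=u <G> p s, <G> is followed by p s with FIRST {p}; in <A>::=<G> <G> <H> (occurrence 1), <G> is followed by <G> <H> with FIRST {epsilon, s, t, u}; in <A>::=<G> <G> <H> (occurrence 1), the suffix after <G> is nullable, so FOLLOW(<G>) ⊇ FOLLOW(<A>) = {s}; in <A>::=<G> <G> <H> (occurrence 2), <G> is followed by <H> with FIRST {epsilon, u}; in <A>::=<G> <G> <H> (occurrence 2), the suffix after <G> is nullable, so FOLLOW(<G>) ⊇ FOLLOW(<A>) = {s}. Thus FOLLOW(<G>) = {p, s, t, u}.
FOLLOW(<H>): in <A>::=<G> <G> <H>, the suffix after <H> is empty, so FOLLOW(<H>) ⊇ FOLLOW(<A>) = {s}. Thus FOLLOW(<H>) = {s}.
FOLLOW(<F>): in <G>::=<F>, the suffix after <F> is empty, so FOLLOW(<F>) ⊇ FOLLOW(<G>) = {p, s, t, u}. Thus FOLLOW(<F>) = {p, s, t, u}.

{$, p, s}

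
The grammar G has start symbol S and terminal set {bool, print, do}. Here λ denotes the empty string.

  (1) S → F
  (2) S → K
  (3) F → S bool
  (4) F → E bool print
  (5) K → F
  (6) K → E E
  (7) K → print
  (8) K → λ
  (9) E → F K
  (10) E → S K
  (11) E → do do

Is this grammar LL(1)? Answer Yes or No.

No

FIRST(S) = {λ, bool, do, print}
FIRST(F) = {bool, do, print}
FIRST(K) = {λ, bool, do, print}
FIRST(E) = {λ, bool, do, print}
FOLLOW(S) = {$, bool, do, print}
FOLLOW(F) = {$, bool, do, print}
FOLLOW(K) = {$, bool, do, print}
FOLLOW(E) = {$, bool, do, print}
Cell M[E, bool] receives both E → F K and E → S K — the grammar is not LL(1).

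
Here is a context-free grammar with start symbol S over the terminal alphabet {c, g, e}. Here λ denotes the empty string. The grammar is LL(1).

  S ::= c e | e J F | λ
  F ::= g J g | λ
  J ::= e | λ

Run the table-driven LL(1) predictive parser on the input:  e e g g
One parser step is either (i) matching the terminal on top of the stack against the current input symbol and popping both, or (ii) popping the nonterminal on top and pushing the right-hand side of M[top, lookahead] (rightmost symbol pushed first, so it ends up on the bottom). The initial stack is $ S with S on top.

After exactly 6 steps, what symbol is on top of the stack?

step 1: stack=$ S  input=e e g g $  — expand S ::= e J F
step 2: stack=$ F J e  input=e e g g $  — match e
step 3: stack=$ F J  input=e g g $  — expand J ::= e
step 4: stack=$ F e  input=e g g $  — match e
step 5: stack=$ F  input=g g $  — expand F ::= g J g
step 6: stack=$ g J g  input=g g $  — match g
Stack after step 6: $ g J (top = J).

J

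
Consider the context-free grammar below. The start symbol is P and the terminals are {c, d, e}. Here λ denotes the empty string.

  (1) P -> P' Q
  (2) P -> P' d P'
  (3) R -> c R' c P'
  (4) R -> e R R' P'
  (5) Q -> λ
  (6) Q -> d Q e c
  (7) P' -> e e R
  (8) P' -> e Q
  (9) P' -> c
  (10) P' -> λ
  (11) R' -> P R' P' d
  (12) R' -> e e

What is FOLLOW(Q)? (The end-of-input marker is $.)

{$, c, d, e}

FIRST(R): from R->c R' c P' we get {c}; from R->e R R' P' we get {e}. So FIRST(R) = {c, e}.
FIRST(Q): from Q->λ we get {λ}; from Q->d Q e c we get {d}. So FIRST(Q) = {λ, d}.
FIRST(P'): from P'->e e R we get {e}; from P'->e Q we get {e}; from P'->c we get {c}; from P'->λ we get {λ}. So FIRST(P') = {λ, c, e}.
FIRST(P): from P->P' Q we get {λ, c, d, e}; from P->P' d P' we get {c, d, e}. So FIRST(P) = {λ, c, d, e}.
FIRST(R'): from R'->P R' P' d we get {c, d, e}; from R'->e e we get {e}. So FIRST(R') = {c, d, e}.
FOLLOW(P) includes $ since P is the start symbol.
FOLLOW(P): in R'->P R' P' d, P is followed by R' P' d with FIRST {c, d, e}. Thus FOLLOW(P) = {$, c, d, e}.
FOLLOW(R): in R->e R R' P', R is followed by R' P' with FIRST {c, d, e}; in P'->e e R, the suffix after R is empty, so FOLLOW(R) ⊇ FOLLOW(P') = {$, c, d, e}. Thus FOLLOW(R) = {$, c, d, e}.
FOLLOW(P'): in P->P' Q, P' is followed by Q with FIRST {λ, d}; in P->P' Q, the suffix after P' is nullable, so FOLLOW(P') ⊇ FOLLOW(P) = {$, c, d, e}; in P->P' d P' (occurrence 1), P' is followed by d P' with FIRST {d}; in P->P' d P' (occurrence 2), the suffix after P' is empty, so FOLLOW(P') ⊇ FOLLOW(P) = {$, c, d, e}; in R->c R' c P', the suffix after P' is empty, so FOLLOW(P') ⊇ FOLLOW(R) = {$, c, d, e}; in R->e R R' P', the suffix after P' is empty, so FOLLOW(P') ⊇ FOLLOW(R) = {$, c, d, e}; in R'->P R' P' d, P' is followed by d with FIRST {d}. Thus FOLLOW(P') = {$, c, d, e}.
FOLLOW(Q): in P->P' Q, the suffix after Q is empty, so FOLLOW(Q) ⊇ FOLLOW(P) = {$, c, d, e}; in Q->d Q e c, Q is followed by e c with FIRST {e}; in P'->e Q, the suffix after Q is empty, so FOLLOW(Q) ⊇ FOLLOW(P') = {$, c, d, e}. Thus FOLLOW(Q) = {$, c, d, e}.
FOLLOW(R'): in R->c R' c P', R' is followed by c P' with FIRST {c}; in R->e R R' P', R' is followed by P' with FIRST {λ, c, e}; in R->e R R' P', the suffix after R' is nullable, so FOLLOW(R') ⊇ FOLLOW(R) = {$, c, d, e}; in R'->P R' P' d, R' is followed by P' d with FIRST {c, d, e}. Thus FOLLOW(R') = {$, c, d, e}.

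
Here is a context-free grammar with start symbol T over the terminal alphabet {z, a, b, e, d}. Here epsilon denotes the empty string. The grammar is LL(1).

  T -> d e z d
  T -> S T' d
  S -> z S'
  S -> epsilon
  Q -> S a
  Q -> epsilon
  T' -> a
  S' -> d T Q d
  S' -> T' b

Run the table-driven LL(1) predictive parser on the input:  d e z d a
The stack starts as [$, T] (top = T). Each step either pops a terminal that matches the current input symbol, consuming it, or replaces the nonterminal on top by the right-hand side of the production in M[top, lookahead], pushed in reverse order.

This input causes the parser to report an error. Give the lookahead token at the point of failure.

a

step 1: stack=$ T  input=d e z d a $  — expand T -> d e z d
step 2: stack=$ d z e d  input=d e z d a $  — match d
step 3: stack=$ d z e  input=e z d a $  — match e
step 4: stack=$ d z  input=z d a $  — match z
step 5: stack=$ d  input=d a $  — match d
step 6: stack=$  input=a $  — error: stack empty but input remains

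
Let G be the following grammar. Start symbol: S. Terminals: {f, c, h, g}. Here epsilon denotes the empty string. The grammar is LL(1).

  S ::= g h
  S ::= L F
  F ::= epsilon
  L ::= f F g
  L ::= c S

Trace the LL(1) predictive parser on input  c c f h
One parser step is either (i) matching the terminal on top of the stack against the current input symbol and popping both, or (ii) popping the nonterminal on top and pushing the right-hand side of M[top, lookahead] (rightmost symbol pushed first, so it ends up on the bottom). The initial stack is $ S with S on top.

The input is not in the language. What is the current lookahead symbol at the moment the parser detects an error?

      Stack          Input      Action
   1  $ S            c c f h $  expand S ::= L F
   2  $ F L          c c f h $  expand L ::= c S
   3  $ F S c        c c f h $  match c
   4  $ F S          c f h $    expand S ::= L F
   5  $ F F L        c f h $    expand L ::= c S
   6  $ F F S c      c f h $    match c
   7  $ F F S        f h $      expand S ::= L F
   8  $ F F F L      f h $      expand L ::= f F g
   9  $ F F F g F f  f h $      match f
  10  $ F F F g F    h $        error: M[F, h] is empty

h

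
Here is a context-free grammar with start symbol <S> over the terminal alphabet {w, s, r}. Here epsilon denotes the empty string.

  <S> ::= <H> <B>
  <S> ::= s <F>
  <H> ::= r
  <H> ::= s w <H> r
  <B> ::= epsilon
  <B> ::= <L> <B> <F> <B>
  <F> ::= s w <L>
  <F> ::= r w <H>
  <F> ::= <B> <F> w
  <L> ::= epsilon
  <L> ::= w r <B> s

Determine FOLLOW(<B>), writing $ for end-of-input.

FIRST(<H>): from <H>::=r we get {r}; from <H>::=s w <H> r we get {s}. So FIRST(<H>) = {r, s}.
FIRST(<L>): from <L>::=epsilon we get {epsilon}; from <L>::=w r <B> s we get {w}. So FIRST(<L>) = {epsilon, w}.
FIRST(<S>): from <S>::=<H> <B> we get {r, s}; from <S>::=s <F> we get {s}. So FIRST(<S>) = {r, s}.
FIRST(<B>): from <B>::=epsilon we get {epsilon}; from <B>::=<L> <B> <F> <B> we get {r, s, w}. So FIRST(<B>) = {epsilon, r, s, w}.
FIRST(<F>): from <F>::=s w <L> we get {s}; from <F>::=r w <H> we get {r}; from <F>::=<B> <F> w we get {r, s, w}. So FIRST(<F>) = {r, s, w}.
FOLLOW(<S>) includes $ since <S> is the start symbol.
FOLLOW(<S>): <S> appears on no right-hand side. Thus FOLLOW(<S>) = {$}.
FOLLOW(<B>): in <S>::=<H> <B>, the suffix after <B> is empty, so FOLLOW(<B>) ⊇ FOLLOW(<S>) = {$}; in <B>::=<L> <B> <F> <B> (occurrence 1), <B> is followed by <F> <B> with FIRST {r, s, w}; in <B>::=<L> <B> <F> <B> (occurrence 2), the suffix after <B> is empty (adds nothing new); in <F>::=<B> <F> w, <B> is followed by <F> w with FIRST {r, s, w}; in <L>::=w r <B> s, <B> is followed by s with FIRST {s}. Thus FOLLOW(<B>) = {$, r, s, w}.
FOLLOW(<F>): in <S>::=s <F>, the suffix after <F> is empty, so FOLLOW(<F>) ⊇ FOLLOW(<S>) = {$}; in <B>::=<L> <B> <F> <B>, <F> is followed by <B> with FIRST {epsilon, r, s, w}; in <B>::=<L> <B> <F> <B>, the suffix after <F> is nullable, so FOLLOW(<F>) ⊇ FOLLOW(<B>) = {$, r, s, w}; in <F>::=<B> <F> w, <F> is followed by w with FIRST {w}. Thus FOLLOW(<F>) = {$, r, s, w}.
FOLLOW(<H>): in <S>::=<H> <B>, <H> is followed by <B> with FIRST {epsilon, r, s, w}; in <S>::=<H> <B>, the suffix after <H> is nullable, so FOLLOW(<H>) ⊇ FOLLOW(<S>) = {$}; in <H>::=s w <H> r, <H> is followed by r with FIRST {r}; in <F>::=r w <H>, the suffix after <H> is empty, so FOLLOW(<H>) ⊇ FOLLOW(<F>) = {$, r, s, w}. Thus FOLLOW(<H>) = {$, r, s, w}.
FOLLOW(<L>): in <B>::=<L> <B> <F> <B>, <L> is followed by <B> <F> <B> with FIRST {r, s, w}; in <F>::=s w <L>, the suffix after <L> is empty, so FOLLOW(<L>) ⊇ FOLLOW(<F>) = {$, r, s, w}. Thus FOLLOW(<L>) = {$, r, s, w}.

{$, r, s, w}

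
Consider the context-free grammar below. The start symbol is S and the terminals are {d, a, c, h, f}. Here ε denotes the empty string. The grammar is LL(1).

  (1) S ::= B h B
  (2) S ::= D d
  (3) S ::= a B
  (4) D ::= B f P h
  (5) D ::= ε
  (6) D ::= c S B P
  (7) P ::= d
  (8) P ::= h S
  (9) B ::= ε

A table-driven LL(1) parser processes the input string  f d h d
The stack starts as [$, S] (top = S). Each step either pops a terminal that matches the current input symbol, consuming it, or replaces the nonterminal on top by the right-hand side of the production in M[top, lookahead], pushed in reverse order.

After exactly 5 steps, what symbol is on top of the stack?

d

     Stack        Input      Action
  1  $ S          f d h d $  expand S ::= D d
  2  $ d D        f d h d $  expand D ::= B f P h
  3  $ d h P f B  f d h d $  expand B ::= ε
  4  $ d h P f    f d h d $  match f
  5  $ d h P      d h d $    expand P ::= d
Stack after step 5: $ d h d (top = d).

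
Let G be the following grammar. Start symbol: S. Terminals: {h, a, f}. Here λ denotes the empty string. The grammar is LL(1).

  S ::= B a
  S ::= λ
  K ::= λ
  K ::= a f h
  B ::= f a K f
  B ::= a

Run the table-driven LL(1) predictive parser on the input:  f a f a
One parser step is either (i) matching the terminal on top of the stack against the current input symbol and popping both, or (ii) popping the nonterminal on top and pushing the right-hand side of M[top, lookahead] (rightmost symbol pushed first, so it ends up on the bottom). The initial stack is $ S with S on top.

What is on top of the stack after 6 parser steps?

     Stack        Input      Action
  1  $ S          f a f a $  expand S ::= B a
  2  $ a B        f a f a $  expand B ::= f a K f
  3  $ a f K a f  f a f a $  match f
  4  $ a f K a    a f a $    match a
  5  $ a f K      f a $      expand K ::= λ
  6  $ a f        f a $      match f
Stack after step 6: $ a (top = a).

a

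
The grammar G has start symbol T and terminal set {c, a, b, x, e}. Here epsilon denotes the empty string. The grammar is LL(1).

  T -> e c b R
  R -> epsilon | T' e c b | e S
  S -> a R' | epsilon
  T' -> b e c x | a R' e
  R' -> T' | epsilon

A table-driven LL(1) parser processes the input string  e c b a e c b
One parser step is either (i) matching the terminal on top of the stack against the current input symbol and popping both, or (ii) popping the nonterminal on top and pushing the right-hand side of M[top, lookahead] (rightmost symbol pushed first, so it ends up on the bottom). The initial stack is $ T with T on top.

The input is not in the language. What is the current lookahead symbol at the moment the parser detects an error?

c

step 1: stack=$ T  input=e c b a e c b $  — expand T -> e c b R
step 2: stack=$ R b c e  input=e c b a e c b $  — match e
step 3: stack=$ R b c  input=c b a e c b $  — match c
step 4: stack=$ R b  input=b a e c b $  — match b
step 5: stack=$ R  input=a e c b $  — expand R -> T' e c b
step 6: stack=$ b c e T'  input=a e c b $  — expand T' -> a R' e
step 7: stack=$ b c e e R' a  input=a e c b $  — match a
step 8: stack=$ b c e e R'  input=e c b $  — expand R' -> epsilon
step 9: stack=$ b c e e  input=e c b $  — match e
step 10: stack=$ b c e  input=c b $  — error: top is terminal e but lookahead is c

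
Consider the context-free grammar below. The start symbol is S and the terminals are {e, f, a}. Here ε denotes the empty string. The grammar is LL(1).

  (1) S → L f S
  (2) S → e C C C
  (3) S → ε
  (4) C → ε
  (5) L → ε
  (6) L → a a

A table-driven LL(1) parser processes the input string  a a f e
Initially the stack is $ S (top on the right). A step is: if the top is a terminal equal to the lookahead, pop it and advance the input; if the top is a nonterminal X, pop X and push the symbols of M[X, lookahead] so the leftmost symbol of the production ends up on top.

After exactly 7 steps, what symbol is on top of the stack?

C

step 1: stack=$ S  input=a a f e $  — expand S → L f S
step 2: stack=$ S f L  input=a a f e $  — expand L → a a
step 3: stack=$ S f a a  input=a a f e $  — match a
step 4: stack=$ S f a  input=a f e $  — match a
step 5: stack=$ S f  input=f e $  — match f
step 6: stack=$ S  input=e $  — expand S → e C C C
step 7: stack=$ C C C e  input=e $  — match e
Stack after step 7: $ C C C (top = C).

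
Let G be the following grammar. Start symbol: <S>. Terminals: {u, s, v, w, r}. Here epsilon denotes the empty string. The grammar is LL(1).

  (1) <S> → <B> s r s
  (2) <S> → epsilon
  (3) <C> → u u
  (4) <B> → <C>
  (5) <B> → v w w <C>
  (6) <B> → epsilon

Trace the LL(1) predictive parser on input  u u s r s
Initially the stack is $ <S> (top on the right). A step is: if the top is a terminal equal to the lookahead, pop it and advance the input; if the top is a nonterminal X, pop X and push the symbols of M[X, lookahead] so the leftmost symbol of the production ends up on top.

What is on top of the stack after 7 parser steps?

     Stack        Input        Action
  1  $ <S>        u u s r s $  expand <S> → <B> s r s
  2  $ s r s <B>  u u s r s $  expand <B> → <C>
  3  $ s r s <C>  u u s r s $  expand <C> → u u
  4  $ s r s u u  u u s r s $  match u
  5  $ s r s u    u s r s $    match u
  6  $ s r s      s r s $      match s
  7  $ s r        r s $        match r
Stack after step 7: $ s (top = s).

s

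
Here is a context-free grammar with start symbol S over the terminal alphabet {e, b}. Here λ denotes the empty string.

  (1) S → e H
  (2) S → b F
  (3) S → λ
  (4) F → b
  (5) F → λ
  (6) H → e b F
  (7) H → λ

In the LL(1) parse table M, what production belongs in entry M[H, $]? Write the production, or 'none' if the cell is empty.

H → λ

FIRST(S) = {λ, b, e}
FIRST(F) = {λ, b}
FIRST(H) = {λ, e}
FOLLOW(S) includes $ since S is the start symbol.
FOLLOW(S): S appears on no right-hand side. Thus FOLLOW(S) = {$}.
FOLLOW(H): in S→e H, the suffix after H is empty, so FOLLOW(H) ⊇ FOLLOW(S) = {$}. Thus FOLLOW(H) = {$}.
For H → e b F: FIRST(e b F) = {e}, so it goes in M[H, t] for t ∈ {e}.
For H → λ: FIRST(λ) = {λ}, so it goes in M[H, t] for t ∈ {}; since λ ∈ FIRST, also for every t ∈ FOLLOW(H) = {$}.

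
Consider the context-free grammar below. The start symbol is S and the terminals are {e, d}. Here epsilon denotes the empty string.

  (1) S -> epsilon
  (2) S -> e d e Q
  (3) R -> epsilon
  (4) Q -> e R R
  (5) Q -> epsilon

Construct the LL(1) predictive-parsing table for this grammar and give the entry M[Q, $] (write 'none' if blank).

FIRST(S): from S->epsilon we get {epsilon}; from S->e d e Q we get {e}. So FIRST(S) = {epsilon, e}.
FIRST(R): from R->epsilon we get {epsilon}. So FIRST(R) = {epsilon}.
FIRST(Q): from Q->e R R we get {e}; from Q->epsilon we get {epsilon}. So FIRST(Q) = {epsilon, e}.
FOLLOW(S) includes $ since S is the start symbol.
FOLLOW(S): S appears on no right-hand side. Thus FOLLOW(S) = {$}.
FOLLOW(Q): in S->e d e Q, the suffix after Q is empty, so FOLLOW(Q) ⊇ FOLLOW(S) = {$}. Thus FOLLOW(Q) = {$}.
For Q -> e R R: FIRST(e R R) = {e}, so it goes in M[Q, t] for t ∈ {e}.
For Q -> epsilon: FIRST(epsilon) = {epsilon}, so it goes in M[Q, t] for t ∈ {}; since epsilon ∈ FIRST, also for every t ∈ FOLLOW(Q) = {$}.

Q -> epsilon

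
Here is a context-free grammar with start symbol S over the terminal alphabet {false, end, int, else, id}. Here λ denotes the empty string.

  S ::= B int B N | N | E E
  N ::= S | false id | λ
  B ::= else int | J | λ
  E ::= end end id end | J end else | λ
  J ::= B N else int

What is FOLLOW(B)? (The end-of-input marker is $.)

{$, else, end, false, int}

FIRST(S) = {λ, else, end, false, int}  (via B int B N, N, E E)
FIRST(N) = {λ, else, end, false, int}  (via S)
FIRST(B) = {λ, else, end, false, int}  (via J)
FIRST(J) = {else, end, false, int}  (via B N else int)
FIRST(E) = {λ, else, end, false, int}  (via J end else)
FOLLOW(S) includes $ since S is the start symbol.
FOLLOW(S): in N::=S, the suffix after S is empty, so FOLLOW(S) ⊇ FOLLOW(N) = {$, else}. Thus FOLLOW(S) = {$, else}.
FOLLOW(N): in S::=B int B N, the suffix after N is empty, so FOLLOW(N) ⊇ FOLLOW(S) = {$, else}; in S::=N, the suffix after N is empty, so FOLLOW(N) ⊇ FOLLOW(S) = {$, else}; in J::=B N else int, N is followed by else int with FIRST {else}. Thus FOLLOW(N) = {$, else}.
FOLLOW(B): in S::=B int B N (occurrence 1), B is followed by int B N with FIRST {int}; in S::=B int B N (occurrence 2), B is followed by N with FIRST {λ, else, end, false, int}; in S::=B int B N (occurrence 2), the suffix after B is nullable, so FOLLOW(B) ⊇ FOLLOW(S) = {$, else}; in J::=B N else int, B is followed by N else int with FIRST {else, end, false, int}. Thus FOLLOW(B) = {$, else, end, false, int}.
FOLLOW(E): in S::=E E (occurrence 1), E is followed by E with FIRST {λ, else, end, false, int}; in S::=E E (occurrence 1), the suffix after E is nullable, so FOLLOW(E) ⊇ FOLLOW(S) = {$, else}; in S::=E E (occurrence 2), the suffix after E is empty, so FOLLOW(E) ⊇ FOLLOW(S) = {$, else}. Thus FOLLOW(E) = {$, else, end, false, int}.
FOLLOW(J): in B::=J, the suffix after J is empty, so FOLLOW(J) ⊇ FOLLOW(B) = {$, else, end, false, int}; in E::=J end else, J is followed by end else with FIRST {end}. Thus FOLLOW(J) = {$, else, end, false, int}.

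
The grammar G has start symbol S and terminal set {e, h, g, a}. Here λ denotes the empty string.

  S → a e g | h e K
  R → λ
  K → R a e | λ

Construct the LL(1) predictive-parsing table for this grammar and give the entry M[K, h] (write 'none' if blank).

FIRST(S): from S→a e g we get {a}; from S→h e K we get {h}. So FIRST(S) = {a, h}.
FIRST(R): from R→λ we get {λ}. So FIRST(R) = {λ}.
FIRST(K): from K→R a e we get {a}; from K→λ we get {λ}. So FIRST(K) = {λ, a}.
FOLLOW(S) includes $ since S is the start symbol.
FOLLOW(S): S appears on no right-hand side. Thus FOLLOW(S) = {$}.
FOLLOW(K): in S→h e K, the suffix after K is empty, so FOLLOW(K) ⊇ FOLLOW(S) = {$}. Thus FOLLOW(K) = {$}.
For K → R a e: FIRST(R a e) = {a}, so it goes in M[K, t] for t ∈ {a}.
For K → λ: FIRST(λ) = {λ}, so it goes in M[K, t] for t ∈ {}; since λ ∈ FIRST, also for every t ∈ FOLLOW(K) = {$}.
None of these place a production in M[K, h].

none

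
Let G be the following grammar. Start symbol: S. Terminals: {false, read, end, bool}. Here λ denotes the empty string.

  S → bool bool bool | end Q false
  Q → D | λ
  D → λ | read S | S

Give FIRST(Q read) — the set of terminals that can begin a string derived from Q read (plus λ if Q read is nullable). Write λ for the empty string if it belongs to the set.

{bool, end, read}

FIRST(S) = {bool, end}
FIRST(D) = {λ, bool, end, read}  (via S)
FIRST(Q) = {λ, bool, end, read}  (via D)
FIRST(Q read): take FIRST of each symbol in turn, carrying on past any symbol whose FIRST contains λ; result {bool, end, read}.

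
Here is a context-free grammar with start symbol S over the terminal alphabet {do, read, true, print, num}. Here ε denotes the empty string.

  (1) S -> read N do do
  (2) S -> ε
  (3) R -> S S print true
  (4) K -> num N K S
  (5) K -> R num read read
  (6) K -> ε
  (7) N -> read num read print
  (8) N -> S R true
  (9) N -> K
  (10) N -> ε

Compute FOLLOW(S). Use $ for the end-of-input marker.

FIRST(S) = {ε, read}
FIRST(R) = {print, read}  (via S S print true)
FIRST(K) = {ε, num, print, read}  (via R num read read)
FIRST(N) = {ε, num, print, read}  (via S R true, K)
FOLLOW(S) includes $ since S is the start symbol.
FOLLOW(R): in K->R num read read, R is followed by num read read with FIRST {num}; in N->S R true, R is followed by true with FIRST {true}. Thus FOLLOW(R) = {num, true}.
FOLLOW(S): in R->S S print true (occurrence 1), S is followed by S print true with FIRST {print, read}; in R->S S print true (occurrence 2), S is followed by print true with FIRST {print}; in K->num N K S, the suffix after S is empty, so FOLLOW(S) ⊇ FOLLOW(K) = {do, num, print, read}; in N->S R true, S is followed by R true with FIRST {print, read}. Thus FOLLOW(S) = {$, do, num, print, read}.
FOLLOW(K): in K->num N K S, K is followed by S with FIRST {ε, read}; in K->num N K S, the suffix after K is nullable (adds nothing new); in N->K, the suffix after K is empty, so FOLLOW(K) ⊇ FOLLOW(N) = {do, num, print, read}. Thus FOLLOW(K) = {do, num, print, read}.
FOLLOW(N): in S->read N do do, N is followed by do do with FIRST {do}; in K->num N K S, N is followed by K S with FIRST {ε, num, print, read}; in K->num N K S, the suffix after N is nullable, so FOLLOW(N) ⊇ FOLLOW(K) = {do, num, print, read}. Thus FOLLOW(N) = {do, num, print, read}.

{$, do, num, print, read}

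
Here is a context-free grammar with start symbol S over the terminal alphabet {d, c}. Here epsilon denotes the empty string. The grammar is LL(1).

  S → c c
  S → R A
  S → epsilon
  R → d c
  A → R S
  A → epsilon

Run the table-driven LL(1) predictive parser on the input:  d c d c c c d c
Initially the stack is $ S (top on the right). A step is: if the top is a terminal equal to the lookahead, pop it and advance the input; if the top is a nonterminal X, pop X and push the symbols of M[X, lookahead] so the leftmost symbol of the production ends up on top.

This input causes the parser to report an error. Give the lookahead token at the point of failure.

d

      Stack    Input              Action
   1  $ S      d c d c c c d c $  expand S → R A
   2  $ A R    d c d c c c d c $  expand R → d c
   3  $ A c d  d c d c c c d c $  match d
   4  $ A c    c d c c c d c $    match c
   5  $ A      d c c c d c $      expand A → R S
   6  $ S R    d c c c d c $      expand R → d c
   7  $ S c d  d c c c d c $      match d
   8  $ S c    c c c d c $        match c
   9  $ S      c c d c $          expand S → c c
  10  $ c c    c c d c $          match c
  11  $ c      c d c $            match c
  12  $        d c $              error: stack empty but input remains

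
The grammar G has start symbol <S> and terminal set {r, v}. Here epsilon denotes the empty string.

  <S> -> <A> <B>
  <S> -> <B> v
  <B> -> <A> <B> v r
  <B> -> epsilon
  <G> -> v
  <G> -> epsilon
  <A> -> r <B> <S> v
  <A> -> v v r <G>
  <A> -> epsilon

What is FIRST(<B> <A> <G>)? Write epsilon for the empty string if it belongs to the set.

FIRST(<G>): from <G>->v we get {v}; from <G>->epsilon we get {epsilon}. So FIRST(<G>) = {epsilon, v}.
FIRST(<A>): from <A>->r <B> <S> v we get {r}; from <A>->v v r <G> we get {v}; from <A>->epsilon we get {epsilon}. So FIRST(<A>) = {epsilon, r, v}.
FIRST(<B>): from <B>-><A> <B> v r we get {r, v}; from <B>->epsilon we get {epsilon}. So FIRST(<B>) = {epsilon, r, v}.
FIRST(<S>): from <S>-><A> <B> we get {epsilon, r, v}; from <S>-><B> v we get {r, v}. So FIRST(<S>) = {epsilon, r, v}.
FIRST(<B> <A> <G>): take FIRST of each symbol in turn, carrying on past any symbol whose FIRST contains epsilon; result {epsilon, r, v}.

{epsilon, r, v}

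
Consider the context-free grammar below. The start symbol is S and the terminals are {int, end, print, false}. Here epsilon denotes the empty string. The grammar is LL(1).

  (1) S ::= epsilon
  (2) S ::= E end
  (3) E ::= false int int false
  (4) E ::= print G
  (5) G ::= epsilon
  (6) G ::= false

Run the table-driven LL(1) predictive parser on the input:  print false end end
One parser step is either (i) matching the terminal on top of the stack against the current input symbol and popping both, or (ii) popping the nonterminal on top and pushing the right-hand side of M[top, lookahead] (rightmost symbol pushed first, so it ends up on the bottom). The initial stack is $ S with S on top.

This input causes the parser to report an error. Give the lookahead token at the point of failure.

end

     Stack          Input                  Action
  1  $ S            print false end end $  expand S ::= E end
  2  $ end E        print false end end $  expand E ::= print G
  3  $ end G print  print false end end $  match print
  4  $ end G        false end end $        expand G ::= false
  5  $ end false    false end end $        match false
  6  $ end          end end $              match end
  7  $              end $                  error: stack empty but input remains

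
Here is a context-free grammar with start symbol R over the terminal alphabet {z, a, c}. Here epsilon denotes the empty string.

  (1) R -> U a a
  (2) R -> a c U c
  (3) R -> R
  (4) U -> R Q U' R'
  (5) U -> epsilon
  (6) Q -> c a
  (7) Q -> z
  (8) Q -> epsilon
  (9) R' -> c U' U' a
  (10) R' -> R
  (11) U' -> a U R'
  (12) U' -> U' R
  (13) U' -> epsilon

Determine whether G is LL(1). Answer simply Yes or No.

No

FIRST(R) = {a}
FIRST(U) = {epsilon, a}
FIRST(Q) = {epsilon, c, z}
FIRST(R') = {a, c}
FIRST(U') = {epsilon, a}
FOLLOW(R) = {$, a, c, z}
FOLLOW(U) = {a, c}
FOLLOW(Q) = {a, c}
FOLLOW(R') = {a, c}
FOLLOW(U') = {a, c}
Cell M[Q, c] receives both Q -> c a and Q -> epsilon — the grammar is not LL(1).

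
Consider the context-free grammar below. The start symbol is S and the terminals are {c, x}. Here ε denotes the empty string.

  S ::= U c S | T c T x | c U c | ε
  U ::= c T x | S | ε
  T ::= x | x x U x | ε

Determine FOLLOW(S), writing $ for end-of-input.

FIRST(T): from T::=x we get {x}; from T::=x x U x we get {x}; from T::=ε we get {ε}. So FIRST(T) = {ε, x}.
FIRST(S): from S::=U c S we get {c, x}; from S::=T c T x we get {c, x}; from S::=c U c we get {c}; from S::=ε we get {ε}. So FIRST(S) = {ε, c, x}.
FIRST(U): from U::=c T x we get {c}; from U::=S we get {ε, c, x}; from U::=ε we get {ε}. So FIRST(U) = {ε, c, x}.
FOLLOW(S) includes $ since S is the start symbol.
FOLLOW(U): in S::=U c S, U is followed by c S with FIRST {c}; in S::=c U c, U is followed by c with FIRST {c}; in T::=x x U x, U is followed by x with FIRST {x}. Thus FOLLOW(U) = {c, x}.
FOLLOW(S): in S::=U c S, the suffix after S is empty (adds nothing new); in U::=S, the suffix after S is empty, so FOLLOW(S) ⊇ FOLLOW(U) = {c, x}. Thus FOLLOW(S) = {$, c, x}.
FOLLOW(T): in S::=T c T x (occurrence 1), T is followed by c T x with FIRST {c}; in S::=T c T x (occurrence 2), T is followed by x with FIRST {x}; in U::=c T x, T is followed by x with FIRST {x}. Thus FOLLOW(T) = {c, x}.

{$, c, x}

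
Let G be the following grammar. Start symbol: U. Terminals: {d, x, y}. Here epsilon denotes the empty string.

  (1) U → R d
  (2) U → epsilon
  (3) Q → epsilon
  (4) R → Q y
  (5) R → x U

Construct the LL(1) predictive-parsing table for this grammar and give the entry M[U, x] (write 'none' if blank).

U → R d

FIRST(Q): from Q→epsilon we get {epsilon}. So FIRST(Q) = {epsilon}.
FIRST(R): from R→Q y we get {y}; from R→x U we get {x}. So FIRST(R) = {x, y}.
FIRST(U): from U→R d we get {x, y}; from U→epsilon we get {epsilon}. So FIRST(U) = {epsilon, x, y}.
FOLLOW(U) includes $ since U is the start symbol.
FOLLOW(R): in U→R d, R is followed by d with FIRST {d}. Thus FOLLOW(R) = {d}.
FOLLOW(U): in R→x U, the suffix after U is empty, so FOLLOW(U) ⊇ FOLLOW(R) = {d}. Thus FOLLOW(U) = {$, d}.
For U → R d: FIRST(R d) = {x, y}, so it goes in M[U, t] for t ∈ {x, y}.
For U → epsilon: FIRST(epsilon) = {epsilon}, so it goes in M[U, t] for t ∈ {}; since epsilon ∈ FIRST, also for every t ∈ FOLLOW(U) = {$, d}.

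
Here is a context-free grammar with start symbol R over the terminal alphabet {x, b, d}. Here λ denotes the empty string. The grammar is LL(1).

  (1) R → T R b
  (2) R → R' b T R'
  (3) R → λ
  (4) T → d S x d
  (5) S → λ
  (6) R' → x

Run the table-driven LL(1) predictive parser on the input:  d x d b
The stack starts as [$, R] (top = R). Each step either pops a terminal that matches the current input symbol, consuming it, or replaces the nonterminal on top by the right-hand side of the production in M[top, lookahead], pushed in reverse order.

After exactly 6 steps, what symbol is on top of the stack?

R

     Stack          Input      Action
  1  $ R            d x d b $  expand R → T R b
  2  $ b R T        d x d b $  expand T → d S x d
  3  $ b R d x S d  d x d b $  match d
  4  $ b R d x S    x d b $    expand S → λ
  5  $ b R d x      x d b $    match x
  6  $ b R d        d b $      match d
Stack after step 6: $ b R (top = R).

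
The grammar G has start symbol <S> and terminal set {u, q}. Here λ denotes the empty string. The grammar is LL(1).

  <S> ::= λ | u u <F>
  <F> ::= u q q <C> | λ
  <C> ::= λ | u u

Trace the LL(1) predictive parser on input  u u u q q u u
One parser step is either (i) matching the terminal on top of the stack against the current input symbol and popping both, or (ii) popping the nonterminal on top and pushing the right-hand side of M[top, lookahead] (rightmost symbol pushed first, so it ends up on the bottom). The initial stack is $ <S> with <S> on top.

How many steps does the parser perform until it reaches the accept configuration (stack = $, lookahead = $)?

step 1: stack=$ <S>  input=u u u q q u u $  — expand <S> ::= u u <F>
step 2: stack=$ <F> u u  input=u u u q q u u $  — match u
step 3: stack=$ <F> u  input=u u q q u u $  — match u
step 4: stack=$ <F>  input=u q q u u $  — expand <F> ::= u q q <C>
step 5: stack=$ <C> q q u  input=u q q u u $  — match u
step 6: stack=$ <C> q q  input=q q u u $  — match q
step 7: stack=$ <C> q  input=q u u $  — match q
step 8: stack=$ <C>  input=u u $  — expand <C> ::= u u
step 9: stack=$ u u  input=u u $  — match u
step 10: stack=$ u  input=u $  — match u
Accept reached after 10 steps.

10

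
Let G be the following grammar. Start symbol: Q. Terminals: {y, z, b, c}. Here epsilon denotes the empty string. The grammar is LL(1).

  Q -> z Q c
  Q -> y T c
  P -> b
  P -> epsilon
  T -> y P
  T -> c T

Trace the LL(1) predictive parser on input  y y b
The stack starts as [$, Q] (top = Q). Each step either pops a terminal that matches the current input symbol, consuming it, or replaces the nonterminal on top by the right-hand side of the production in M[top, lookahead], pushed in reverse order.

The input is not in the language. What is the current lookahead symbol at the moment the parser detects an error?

$

     Stack    Input    Action
  1  $ Q      y y b $  expand Q -> y T c
  2  $ c T y  y y b $  match y
  3  $ c T    y b $    expand T -> y P
  4  $ c P y  y b $    match y
  5  $ c P    b $      expand P -> b
  6  $ c b    b $      match b
  7  $ c      $        error: top is terminal c but lookahead is $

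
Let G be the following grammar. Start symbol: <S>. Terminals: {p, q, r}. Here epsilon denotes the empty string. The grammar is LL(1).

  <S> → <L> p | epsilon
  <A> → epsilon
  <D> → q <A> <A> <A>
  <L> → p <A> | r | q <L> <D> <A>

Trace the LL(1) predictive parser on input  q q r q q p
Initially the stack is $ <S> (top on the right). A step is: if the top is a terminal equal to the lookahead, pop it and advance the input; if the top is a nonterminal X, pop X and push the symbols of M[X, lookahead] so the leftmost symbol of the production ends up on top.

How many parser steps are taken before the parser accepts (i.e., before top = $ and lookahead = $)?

step 1: stack=$ <S>  input=q q r q q p $  — expand <S> → <L> p
step 2: stack=$ p <L>  input=q q r q q p $  — expand <L> → q <L> <D> <A>
step 3: stack=$ p <A> <D> <L> q  input=q q r q q p $  — match q
step 4: stack=$ p <A> <D> <L>  input=q r q q p $  — expand <L> → q <L> <D> <A>
step 5: stack=$ p <A> <D> <A> <D> <L> q  input=q r q q p $  — match q
step 6: stack=$ p <A> <D> <A> <D> <L>  input=r q q p $  — expand <L> → r
step 7: stack=$ p <A> <D> <A> <D> r  input=r q q p $  — match r
step 8: stack=$ p <A> <D> <A> <D>  input=q q p $  — expand <D> → q <A> <A> <A>
step 9: stack=$ p <A> <D> <A> <A> <A> <A> q  input=q q p $  — match q
step 10: stack=$ p <A> <D> <A> <A> <A> <A>  input=q p $  — expand <A> → epsilon
step 11: stack=$ p <A> <D> <A> <A> <A>  input=q p $  — expand <A> → epsilon
step 12: stack=$ p <A> <D> <A> <A>  input=q p $  — expand <A> → epsilon
step 13: stack=$ p <A> <D> <A>  input=q p $  — expand <A> → epsilon
step 14: stack=$ p <A> <D>  input=q p $  — expand <D> → q <A> <A> <A>
step 15: stack=$ p <A> <A> <A> <A> q  input=q p $  — match q
step 16: stack=$ p <A> <A> <A> <A>  input=p $  — expand <A> → epsilon
step 17: stack=$ p <A> <A> <A>  input=p $  — expand <A> → epsilon
step 18: stack=$ p <A> <A>  input=p $  — expand <A> → epsilon
step 19: stack=$ p <A>  input=p $  — expand <A> → epsilon
step 20: stack=$ p  input=p $  — match p
Accept reached after 20 steps.

20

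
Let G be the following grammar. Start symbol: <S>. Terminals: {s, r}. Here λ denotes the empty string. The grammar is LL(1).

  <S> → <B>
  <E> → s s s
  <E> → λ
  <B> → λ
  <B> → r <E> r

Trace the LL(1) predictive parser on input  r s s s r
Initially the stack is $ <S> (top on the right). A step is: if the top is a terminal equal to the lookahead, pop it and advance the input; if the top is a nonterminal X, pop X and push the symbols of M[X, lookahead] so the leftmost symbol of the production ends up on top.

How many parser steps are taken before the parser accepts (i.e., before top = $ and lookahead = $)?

8

     Stack      Input        Action
  1  $ <S>      r s s s r $  expand <S> → <B>
  2  $ <B>      r s s s r $  expand <B> → r <E> r
  3  $ r <E> r  r s s s r $  match r
  4  $ r <E>    s s s r $    expand <E> → s s s
  5  $ r s s s  s s s r $    match s
  6  $ r s s    s s r $      match s
  7  $ r s      s r $        match s
  8  $ r        r $          match r
Accept reached after 8 steps.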